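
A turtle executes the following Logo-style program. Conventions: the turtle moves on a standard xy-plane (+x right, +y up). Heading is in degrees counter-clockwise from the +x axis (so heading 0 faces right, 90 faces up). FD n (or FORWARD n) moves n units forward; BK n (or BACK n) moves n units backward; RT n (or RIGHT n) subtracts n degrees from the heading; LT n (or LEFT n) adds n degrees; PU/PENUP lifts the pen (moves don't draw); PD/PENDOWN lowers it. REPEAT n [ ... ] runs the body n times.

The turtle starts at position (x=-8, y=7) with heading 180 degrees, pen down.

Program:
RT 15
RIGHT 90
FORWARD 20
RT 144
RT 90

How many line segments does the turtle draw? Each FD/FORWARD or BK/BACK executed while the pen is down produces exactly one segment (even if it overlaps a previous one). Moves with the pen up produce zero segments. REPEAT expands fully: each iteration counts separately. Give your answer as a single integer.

Answer: 1

Derivation:
Executing turtle program step by step:
Start: pos=(-8,7), heading=180, pen down
RT 15: heading 180 -> 165
RT 90: heading 165 -> 75
FD 20: (-8,7) -> (-2.824,26.319) [heading=75, draw]
RT 144: heading 75 -> 291
RT 90: heading 291 -> 201
Final: pos=(-2.824,26.319), heading=201, 1 segment(s) drawn
Segments drawn: 1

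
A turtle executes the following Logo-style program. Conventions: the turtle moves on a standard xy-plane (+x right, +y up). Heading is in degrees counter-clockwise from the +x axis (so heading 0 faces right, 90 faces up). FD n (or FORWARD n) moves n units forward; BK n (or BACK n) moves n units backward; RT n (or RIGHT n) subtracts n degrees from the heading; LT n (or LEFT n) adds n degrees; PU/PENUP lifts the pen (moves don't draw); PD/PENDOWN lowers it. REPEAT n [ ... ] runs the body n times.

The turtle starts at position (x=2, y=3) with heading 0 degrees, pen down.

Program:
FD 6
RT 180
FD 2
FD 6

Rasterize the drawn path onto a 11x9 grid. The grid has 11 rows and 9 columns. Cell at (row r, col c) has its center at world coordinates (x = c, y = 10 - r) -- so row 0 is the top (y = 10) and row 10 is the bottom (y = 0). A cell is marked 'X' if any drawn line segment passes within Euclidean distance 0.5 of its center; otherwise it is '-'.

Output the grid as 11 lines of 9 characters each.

Answer: ---------
---------
---------
---------
---------
---------
---------
XXXXXXXXX
---------
---------
---------

Derivation:
Segment 0: (2,3) -> (8,3)
Segment 1: (8,3) -> (6,3)
Segment 2: (6,3) -> (0,3)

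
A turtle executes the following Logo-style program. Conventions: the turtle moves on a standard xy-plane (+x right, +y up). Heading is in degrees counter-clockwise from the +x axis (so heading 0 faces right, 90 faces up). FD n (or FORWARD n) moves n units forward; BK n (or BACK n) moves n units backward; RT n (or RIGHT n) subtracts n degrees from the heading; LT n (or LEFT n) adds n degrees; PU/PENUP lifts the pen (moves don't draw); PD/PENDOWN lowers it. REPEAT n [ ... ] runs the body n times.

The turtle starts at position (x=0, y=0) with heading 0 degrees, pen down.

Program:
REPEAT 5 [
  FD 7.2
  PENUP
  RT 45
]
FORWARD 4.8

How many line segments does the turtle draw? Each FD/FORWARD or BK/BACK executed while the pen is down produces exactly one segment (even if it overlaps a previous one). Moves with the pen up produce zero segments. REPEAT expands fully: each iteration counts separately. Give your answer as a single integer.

Executing turtle program step by step:
Start: pos=(0,0), heading=0, pen down
REPEAT 5 [
  -- iteration 1/5 --
  FD 7.2: (0,0) -> (7.2,0) [heading=0, draw]
  PU: pen up
  RT 45: heading 0 -> 315
  -- iteration 2/5 --
  FD 7.2: (7.2,0) -> (12.291,-5.091) [heading=315, move]
  PU: pen up
  RT 45: heading 315 -> 270
  -- iteration 3/5 --
  FD 7.2: (12.291,-5.091) -> (12.291,-12.291) [heading=270, move]
  PU: pen up
  RT 45: heading 270 -> 225
  -- iteration 4/5 --
  FD 7.2: (12.291,-12.291) -> (7.2,-17.382) [heading=225, move]
  PU: pen up
  RT 45: heading 225 -> 180
  -- iteration 5/5 --
  FD 7.2: (7.2,-17.382) -> (0,-17.382) [heading=180, move]
  PU: pen up
  RT 45: heading 180 -> 135
]
FD 4.8: (0,-17.382) -> (-3.394,-13.988) [heading=135, move]
Final: pos=(-3.394,-13.988), heading=135, 1 segment(s) drawn
Segments drawn: 1

Answer: 1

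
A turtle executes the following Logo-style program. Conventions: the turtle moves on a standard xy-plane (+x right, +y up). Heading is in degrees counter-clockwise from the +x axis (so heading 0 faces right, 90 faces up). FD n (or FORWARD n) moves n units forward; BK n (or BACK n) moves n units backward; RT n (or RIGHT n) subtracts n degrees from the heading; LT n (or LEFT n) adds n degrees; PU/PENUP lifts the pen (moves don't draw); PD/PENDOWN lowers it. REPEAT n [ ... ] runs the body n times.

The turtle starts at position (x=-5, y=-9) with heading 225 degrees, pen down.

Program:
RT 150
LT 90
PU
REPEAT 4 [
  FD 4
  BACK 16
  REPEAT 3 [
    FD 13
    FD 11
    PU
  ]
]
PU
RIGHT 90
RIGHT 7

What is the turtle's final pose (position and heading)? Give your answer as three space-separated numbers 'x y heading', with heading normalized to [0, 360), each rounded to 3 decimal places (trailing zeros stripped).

Executing turtle program step by step:
Start: pos=(-5,-9), heading=225, pen down
RT 150: heading 225 -> 75
LT 90: heading 75 -> 165
PU: pen up
REPEAT 4 [
  -- iteration 1/4 --
  FD 4: (-5,-9) -> (-8.864,-7.965) [heading=165, move]
  BK 16: (-8.864,-7.965) -> (6.591,-12.106) [heading=165, move]
  REPEAT 3 [
    -- iteration 1/3 --
    FD 13: (6.591,-12.106) -> (-5.966,-8.741) [heading=165, move]
    FD 11: (-5.966,-8.741) -> (-16.591,-5.894) [heading=165, move]
    PU: pen up
    -- iteration 2/3 --
    FD 13: (-16.591,-5.894) -> (-29.148,-2.53) [heading=165, move]
    FD 11: (-29.148,-2.53) -> (-39.773,0.317) [heading=165, move]
    PU: pen up
    -- iteration 3/3 --
    FD 13: (-39.773,0.317) -> (-52.33,3.682) [heading=165, move]
    FD 11: (-52.33,3.682) -> (-62.956,6.529) [heading=165, move]
    PU: pen up
  ]
  -- iteration 2/4 --
  FD 4: (-62.956,6.529) -> (-66.819,7.564) [heading=165, move]
  BK 16: (-66.819,7.564) -> (-51.364,3.423) [heading=165, move]
  REPEAT 3 [
    -- iteration 1/3 --
    FD 13: (-51.364,3.423) -> (-63.921,6.788) [heading=165, move]
    FD 11: (-63.921,6.788) -> (-74.547,9.635) [heading=165, move]
    PU: pen up
    -- iteration 2/3 --
    FD 13: (-74.547,9.635) -> (-87.104,13) [heading=165, move]
    FD 11: (-87.104,13) -> (-97.729,15.847) [heading=165, move]
    PU: pen up
    -- iteration 3/3 --
    FD 13: (-97.729,15.847) -> (-110.286,19.211) [heading=165, move]
    FD 11: (-110.286,19.211) -> (-120.911,22.058) [heading=165, move]
    PU: pen up
  ]
  -- iteration 3/4 --
  FD 4: (-120.911,22.058) -> (-124.775,23.094) [heading=165, move]
  BK 16: (-124.775,23.094) -> (-109.32,18.952) [heading=165, move]
  REPEAT 3 [
    -- iteration 1/3 --
    FD 13: (-109.32,18.952) -> (-121.877,22.317) [heading=165, move]
    FD 11: (-121.877,22.317) -> (-132.502,25.164) [heading=165, move]
    PU: pen up
    -- iteration 2/3 --
    FD 13: (-132.502,25.164) -> (-145.059,28.529) [heading=165, move]
    FD 11: (-145.059,28.529) -> (-155.684,31.376) [heading=165, move]
    PU: pen up
    -- iteration 3/3 --
    FD 13: (-155.684,31.376) -> (-168.241,34.74) [heading=165, move]
    FD 11: (-168.241,34.74) -> (-178.867,37.587) [heading=165, move]
    PU: pen up
  ]
  -- iteration 4/4 --
  FD 4: (-178.867,37.587) -> (-182.73,38.623) [heading=165, move]
  BK 16: (-182.73,38.623) -> (-167.276,34.482) [heading=165, move]
  REPEAT 3 [
    -- iteration 1/3 --
    FD 13: (-167.276,34.482) -> (-179.833,37.846) [heading=165, move]
    FD 11: (-179.833,37.846) -> (-190.458,40.693) [heading=165, move]
    PU: pen up
    -- iteration 2/3 --
    FD 13: (-190.458,40.693) -> (-203.015,44.058) [heading=165, move]
    FD 11: (-203.015,44.058) -> (-213.64,46.905) [heading=165, move]
    PU: pen up
    -- iteration 3/3 --
    FD 13: (-213.64,46.905) -> (-226.197,50.27) [heading=165, move]
    FD 11: (-226.197,50.27) -> (-236.822,53.117) [heading=165, move]
    PU: pen up
  ]
]
PU: pen up
RT 90: heading 165 -> 75
RT 7: heading 75 -> 68
Final: pos=(-236.822,53.117), heading=68, 0 segment(s) drawn

Answer: -236.822 53.117 68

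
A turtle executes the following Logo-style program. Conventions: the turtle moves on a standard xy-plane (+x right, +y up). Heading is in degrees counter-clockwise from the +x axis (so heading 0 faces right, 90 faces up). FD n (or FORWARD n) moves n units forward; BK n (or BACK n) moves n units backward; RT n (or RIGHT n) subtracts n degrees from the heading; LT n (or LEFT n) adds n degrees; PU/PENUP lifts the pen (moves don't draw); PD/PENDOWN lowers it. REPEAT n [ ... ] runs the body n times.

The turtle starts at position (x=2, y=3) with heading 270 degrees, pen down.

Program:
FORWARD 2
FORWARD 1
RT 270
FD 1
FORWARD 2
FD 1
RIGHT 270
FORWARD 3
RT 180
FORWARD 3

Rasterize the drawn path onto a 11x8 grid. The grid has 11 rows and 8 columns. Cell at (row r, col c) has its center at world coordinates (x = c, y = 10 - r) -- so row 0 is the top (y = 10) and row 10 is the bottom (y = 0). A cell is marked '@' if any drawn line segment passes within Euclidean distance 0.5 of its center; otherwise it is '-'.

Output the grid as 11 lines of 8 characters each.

Segment 0: (2,3) -> (2,1)
Segment 1: (2,1) -> (2,0)
Segment 2: (2,0) -> (3,0)
Segment 3: (3,0) -> (5,0)
Segment 4: (5,0) -> (6,0)
Segment 5: (6,0) -> (6,3)
Segment 6: (6,3) -> (6,0)

Answer: --------
--------
--------
--------
--------
--------
--------
--@---@-
--@---@-
--@---@-
--@@@@@-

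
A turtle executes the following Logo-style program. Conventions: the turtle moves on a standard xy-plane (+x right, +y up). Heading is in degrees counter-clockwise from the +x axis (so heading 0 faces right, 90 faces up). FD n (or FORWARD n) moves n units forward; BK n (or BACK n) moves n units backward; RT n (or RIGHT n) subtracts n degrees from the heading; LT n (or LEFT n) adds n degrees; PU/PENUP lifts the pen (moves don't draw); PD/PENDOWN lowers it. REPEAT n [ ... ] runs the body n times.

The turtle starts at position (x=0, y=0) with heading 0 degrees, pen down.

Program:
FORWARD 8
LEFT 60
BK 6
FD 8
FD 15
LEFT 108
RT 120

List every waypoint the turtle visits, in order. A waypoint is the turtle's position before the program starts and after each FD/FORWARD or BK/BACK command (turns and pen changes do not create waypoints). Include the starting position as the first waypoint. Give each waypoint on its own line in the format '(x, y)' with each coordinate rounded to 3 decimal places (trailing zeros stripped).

Executing turtle program step by step:
Start: pos=(0,0), heading=0, pen down
FD 8: (0,0) -> (8,0) [heading=0, draw]
LT 60: heading 0 -> 60
BK 6: (8,0) -> (5,-5.196) [heading=60, draw]
FD 8: (5,-5.196) -> (9,1.732) [heading=60, draw]
FD 15: (9,1.732) -> (16.5,14.722) [heading=60, draw]
LT 108: heading 60 -> 168
RT 120: heading 168 -> 48
Final: pos=(16.5,14.722), heading=48, 4 segment(s) drawn
Waypoints (5 total):
(0, 0)
(8, 0)
(5, -5.196)
(9, 1.732)
(16.5, 14.722)

Answer: (0, 0)
(8, 0)
(5, -5.196)
(9, 1.732)
(16.5, 14.722)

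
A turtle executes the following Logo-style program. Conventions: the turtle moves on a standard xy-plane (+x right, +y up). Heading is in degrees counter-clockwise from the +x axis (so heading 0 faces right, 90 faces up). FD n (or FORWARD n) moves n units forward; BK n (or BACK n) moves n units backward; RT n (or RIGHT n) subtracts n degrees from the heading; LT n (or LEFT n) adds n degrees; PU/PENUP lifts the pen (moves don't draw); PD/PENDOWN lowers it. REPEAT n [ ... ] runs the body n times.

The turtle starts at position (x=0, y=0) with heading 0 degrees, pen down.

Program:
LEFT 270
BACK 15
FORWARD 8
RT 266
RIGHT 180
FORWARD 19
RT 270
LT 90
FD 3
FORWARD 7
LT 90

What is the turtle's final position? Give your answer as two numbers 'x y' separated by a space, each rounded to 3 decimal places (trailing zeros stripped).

Executing turtle program step by step:
Start: pos=(0,0), heading=0, pen down
LT 270: heading 0 -> 270
BK 15: (0,0) -> (0,15) [heading=270, draw]
FD 8: (0,15) -> (0,7) [heading=270, draw]
RT 266: heading 270 -> 4
RT 180: heading 4 -> 184
FD 19: (0,7) -> (-18.954,5.675) [heading=184, draw]
RT 270: heading 184 -> 274
LT 90: heading 274 -> 4
FD 3: (-18.954,5.675) -> (-15.961,5.884) [heading=4, draw]
FD 7: (-15.961,5.884) -> (-8.978,6.372) [heading=4, draw]
LT 90: heading 4 -> 94
Final: pos=(-8.978,6.372), heading=94, 5 segment(s) drawn

Answer: -8.978 6.372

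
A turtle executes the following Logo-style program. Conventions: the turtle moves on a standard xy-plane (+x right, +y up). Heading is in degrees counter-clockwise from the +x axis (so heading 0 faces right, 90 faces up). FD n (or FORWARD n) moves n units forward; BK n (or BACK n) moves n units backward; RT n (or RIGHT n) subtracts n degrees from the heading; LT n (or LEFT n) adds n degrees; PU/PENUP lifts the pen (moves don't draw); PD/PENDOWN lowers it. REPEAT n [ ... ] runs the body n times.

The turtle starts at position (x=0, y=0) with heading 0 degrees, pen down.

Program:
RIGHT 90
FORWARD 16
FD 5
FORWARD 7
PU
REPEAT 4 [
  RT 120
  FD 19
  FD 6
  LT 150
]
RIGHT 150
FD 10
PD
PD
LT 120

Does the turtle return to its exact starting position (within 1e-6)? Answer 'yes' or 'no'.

Answer: no

Derivation:
Executing turtle program step by step:
Start: pos=(0,0), heading=0, pen down
RT 90: heading 0 -> 270
FD 16: (0,0) -> (0,-16) [heading=270, draw]
FD 5: (0,-16) -> (0,-21) [heading=270, draw]
FD 7: (0,-21) -> (0,-28) [heading=270, draw]
PU: pen up
REPEAT 4 [
  -- iteration 1/4 --
  RT 120: heading 270 -> 150
  FD 19: (0,-28) -> (-16.454,-18.5) [heading=150, move]
  FD 6: (-16.454,-18.5) -> (-21.651,-15.5) [heading=150, move]
  LT 150: heading 150 -> 300
  -- iteration 2/4 --
  RT 120: heading 300 -> 180
  FD 19: (-21.651,-15.5) -> (-40.651,-15.5) [heading=180, move]
  FD 6: (-40.651,-15.5) -> (-46.651,-15.5) [heading=180, move]
  LT 150: heading 180 -> 330
  -- iteration 3/4 --
  RT 120: heading 330 -> 210
  FD 19: (-46.651,-15.5) -> (-63.105,-25) [heading=210, move]
  FD 6: (-63.105,-25) -> (-68.301,-28) [heading=210, move]
  LT 150: heading 210 -> 0
  -- iteration 4/4 --
  RT 120: heading 0 -> 240
  FD 19: (-68.301,-28) -> (-77.801,-44.454) [heading=240, move]
  FD 6: (-77.801,-44.454) -> (-80.801,-49.651) [heading=240, move]
  LT 150: heading 240 -> 30
]
RT 150: heading 30 -> 240
FD 10: (-80.801,-49.651) -> (-85.801,-58.311) [heading=240, move]
PD: pen down
PD: pen down
LT 120: heading 240 -> 0
Final: pos=(-85.801,-58.311), heading=0, 3 segment(s) drawn

Start position: (0, 0)
Final position: (-85.801, -58.311)
Distance = 103.74; >= 1e-6 -> NOT closed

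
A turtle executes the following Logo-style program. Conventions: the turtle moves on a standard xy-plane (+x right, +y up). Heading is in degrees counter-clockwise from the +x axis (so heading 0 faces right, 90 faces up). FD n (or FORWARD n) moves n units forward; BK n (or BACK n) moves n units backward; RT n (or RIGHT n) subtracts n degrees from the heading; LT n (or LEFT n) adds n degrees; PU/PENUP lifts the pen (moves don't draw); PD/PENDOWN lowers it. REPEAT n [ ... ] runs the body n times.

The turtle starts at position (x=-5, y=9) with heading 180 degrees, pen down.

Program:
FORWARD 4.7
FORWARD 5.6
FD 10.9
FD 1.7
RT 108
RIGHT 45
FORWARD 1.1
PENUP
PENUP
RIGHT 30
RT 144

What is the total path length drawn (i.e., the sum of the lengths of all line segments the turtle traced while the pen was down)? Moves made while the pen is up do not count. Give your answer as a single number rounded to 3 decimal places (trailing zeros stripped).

Answer: 24

Derivation:
Executing turtle program step by step:
Start: pos=(-5,9), heading=180, pen down
FD 4.7: (-5,9) -> (-9.7,9) [heading=180, draw]
FD 5.6: (-9.7,9) -> (-15.3,9) [heading=180, draw]
FD 10.9: (-15.3,9) -> (-26.2,9) [heading=180, draw]
FD 1.7: (-26.2,9) -> (-27.9,9) [heading=180, draw]
RT 108: heading 180 -> 72
RT 45: heading 72 -> 27
FD 1.1: (-27.9,9) -> (-26.92,9.499) [heading=27, draw]
PU: pen up
PU: pen up
RT 30: heading 27 -> 357
RT 144: heading 357 -> 213
Final: pos=(-26.92,9.499), heading=213, 5 segment(s) drawn

Segment lengths:
  seg 1: (-5,9) -> (-9.7,9), length = 4.7
  seg 2: (-9.7,9) -> (-15.3,9), length = 5.6
  seg 3: (-15.3,9) -> (-26.2,9), length = 10.9
  seg 4: (-26.2,9) -> (-27.9,9), length = 1.7
  seg 5: (-27.9,9) -> (-26.92,9.499), length = 1.1
Total = 24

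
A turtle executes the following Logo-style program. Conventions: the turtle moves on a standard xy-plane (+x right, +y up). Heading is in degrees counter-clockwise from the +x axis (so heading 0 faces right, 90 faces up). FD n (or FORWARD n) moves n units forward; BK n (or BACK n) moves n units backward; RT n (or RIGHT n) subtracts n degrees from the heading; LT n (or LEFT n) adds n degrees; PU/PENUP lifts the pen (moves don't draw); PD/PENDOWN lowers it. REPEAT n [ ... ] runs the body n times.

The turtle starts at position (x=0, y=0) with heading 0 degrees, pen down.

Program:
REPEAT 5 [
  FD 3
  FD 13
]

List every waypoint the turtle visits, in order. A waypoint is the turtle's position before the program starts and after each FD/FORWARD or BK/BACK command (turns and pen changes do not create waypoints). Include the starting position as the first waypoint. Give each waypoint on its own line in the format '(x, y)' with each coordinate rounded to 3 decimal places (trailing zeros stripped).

Answer: (0, 0)
(3, 0)
(16, 0)
(19, 0)
(32, 0)
(35, 0)
(48, 0)
(51, 0)
(64, 0)
(67, 0)
(80, 0)

Derivation:
Executing turtle program step by step:
Start: pos=(0,0), heading=0, pen down
REPEAT 5 [
  -- iteration 1/5 --
  FD 3: (0,0) -> (3,0) [heading=0, draw]
  FD 13: (3,0) -> (16,0) [heading=0, draw]
  -- iteration 2/5 --
  FD 3: (16,0) -> (19,0) [heading=0, draw]
  FD 13: (19,0) -> (32,0) [heading=0, draw]
  -- iteration 3/5 --
  FD 3: (32,0) -> (35,0) [heading=0, draw]
  FD 13: (35,0) -> (48,0) [heading=0, draw]
  -- iteration 4/5 --
  FD 3: (48,0) -> (51,0) [heading=0, draw]
  FD 13: (51,0) -> (64,0) [heading=0, draw]
  -- iteration 5/5 --
  FD 3: (64,0) -> (67,0) [heading=0, draw]
  FD 13: (67,0) -> (80,0) [heading=0, draw]
]
Final: pos=(80,0), heading=0, 10 segment(s) drawn
Waypoints (11 total):
(0, 0)
(3, 0)
(16, 0)
(19, 0)
(32, 0)
(35, 0)
(48, 0)
(51, 0)
(64, 0)
(67, 0)
(80, 0)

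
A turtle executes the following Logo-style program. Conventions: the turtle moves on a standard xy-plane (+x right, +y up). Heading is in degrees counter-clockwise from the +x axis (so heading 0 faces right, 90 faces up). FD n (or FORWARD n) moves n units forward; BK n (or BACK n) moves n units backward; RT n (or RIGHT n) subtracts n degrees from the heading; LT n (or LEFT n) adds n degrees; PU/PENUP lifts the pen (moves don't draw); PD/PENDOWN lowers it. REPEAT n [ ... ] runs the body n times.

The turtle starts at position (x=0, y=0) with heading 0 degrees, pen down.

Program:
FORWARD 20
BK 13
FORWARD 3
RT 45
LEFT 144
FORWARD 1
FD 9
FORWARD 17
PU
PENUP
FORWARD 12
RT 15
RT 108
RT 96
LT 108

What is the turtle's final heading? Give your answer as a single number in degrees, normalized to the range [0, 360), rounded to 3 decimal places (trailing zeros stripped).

Executing turtle program step by step:
Start: pos=(0,0), heading=0, pen down
FD 20: (0,0) -> (20,0) [heading=0, draw]
BK 13: (20,0) -> (7,0) [heading=0, draw]
FD 3: (7,0) -> (10,0) [heading=0, draw]
RT 45: heading 0 -> 315
LT 144: heading 315 -> 99
FD 1: (10,0) -> (9.844,0.988) [heading=99, draw]
FD 9: (9.844,0.988) -> (8.436,9.877) [heading=99, draw]
FD 17: (8.436,9.877) -> (5.776,26.668) [heading=99, draw]
PU: pen up
PU: pen up
FD 12: (5.776,26.668) -> (3.899,38.52) [heading=99, move]
RT 15: heading 99 -> 84
RT 108: heading 84 -> 336
RT 96: heading 336 -> 240
LT 108: heading 240 -> 348
Final: pos=(3.899,38.52), heading=348, 6 segment(s) drawn

Answer: 348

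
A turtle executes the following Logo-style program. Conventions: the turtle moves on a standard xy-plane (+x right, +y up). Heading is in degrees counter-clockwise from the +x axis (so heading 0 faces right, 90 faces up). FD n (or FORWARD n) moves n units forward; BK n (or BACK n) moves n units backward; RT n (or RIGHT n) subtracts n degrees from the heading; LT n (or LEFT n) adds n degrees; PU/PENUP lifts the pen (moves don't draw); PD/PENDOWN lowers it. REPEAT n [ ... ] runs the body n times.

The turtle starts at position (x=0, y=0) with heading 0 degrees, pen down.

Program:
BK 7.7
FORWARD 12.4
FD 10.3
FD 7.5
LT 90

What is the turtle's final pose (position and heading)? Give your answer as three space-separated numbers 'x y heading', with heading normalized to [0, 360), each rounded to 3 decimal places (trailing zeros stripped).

Executing turtle program step by step:
Start: pos=(0,0), heading=0, pen down
BK 7.7: (0,0) -> (-7.7,0) [heading=0, draw]
FD 12.4: (-7.7,0) -> (4.7,0) [heading=0, draw]
FD 10.3: (4.7,0) -> (15,0) [heading=0, draw]
FD 7.5: (15,0) -> (22.5,0) [heading=0, draw]
LT 90: heading 0 -> 90
Final: pos=(22.5,0), heading=90, 4 segment(s) drawn

Answer: 22.5 0 90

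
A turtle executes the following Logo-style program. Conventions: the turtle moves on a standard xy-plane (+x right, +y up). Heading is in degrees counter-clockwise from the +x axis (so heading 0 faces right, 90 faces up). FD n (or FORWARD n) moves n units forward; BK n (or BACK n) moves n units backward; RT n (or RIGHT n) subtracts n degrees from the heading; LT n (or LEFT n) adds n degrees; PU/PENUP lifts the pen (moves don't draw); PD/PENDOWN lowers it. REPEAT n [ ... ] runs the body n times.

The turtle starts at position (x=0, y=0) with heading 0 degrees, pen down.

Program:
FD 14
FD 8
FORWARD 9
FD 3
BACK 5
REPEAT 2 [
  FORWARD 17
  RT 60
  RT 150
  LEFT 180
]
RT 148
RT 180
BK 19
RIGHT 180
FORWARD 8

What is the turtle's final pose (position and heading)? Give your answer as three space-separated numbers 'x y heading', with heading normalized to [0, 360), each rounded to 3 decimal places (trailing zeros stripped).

Answer: 36.883 4.176 152

Derivation:
Executing turtle program step by step:
Start: pos=(0,0), heading=0, pen down
FD 14: (0,0) -> (14,0) [heading=0, draw]
FD 8: (14,0) -> (22,0) [heading=0, draw]
FD 9: (22,0) -> (31,0) [heading=0, draw]
FD 3: (31,0) -> (34,0) [heading=0, draw]
BK 5: (34,0) -> (29,0) [heading=0, draw]
REPEAT 2 [
  -- iteration 1/2 --
  FD 17: (29,0) -> (46,0) [heading=0, draw]
  RT 60: heading 0 -> 300
  RT 150: heading 300 -> 150
  LT 180: heading 150 -> 330
  -- iteration 2/2 --
  FD 17: (46,0) -> (60.722,-8.5) [heading=330, draw]
  RT 60: heading 330 -> 270
  RT 150: heading 270 -> 120
  LT 180: heading 120 -> 300
]
RT 148: heading 300 -> 152
RT 180: heading 152 -> 332
BK 19: (60.722,-8.5) -> (43.946,0.42) [heading=332, draw]
RT 180: heading 332 -> 152
FD 8: (43.946,0.42) -> (36.883,4.176) [heading=152, draw]
Final: pos=(36.883,4.176), heading=152, 9 segment(s) drawn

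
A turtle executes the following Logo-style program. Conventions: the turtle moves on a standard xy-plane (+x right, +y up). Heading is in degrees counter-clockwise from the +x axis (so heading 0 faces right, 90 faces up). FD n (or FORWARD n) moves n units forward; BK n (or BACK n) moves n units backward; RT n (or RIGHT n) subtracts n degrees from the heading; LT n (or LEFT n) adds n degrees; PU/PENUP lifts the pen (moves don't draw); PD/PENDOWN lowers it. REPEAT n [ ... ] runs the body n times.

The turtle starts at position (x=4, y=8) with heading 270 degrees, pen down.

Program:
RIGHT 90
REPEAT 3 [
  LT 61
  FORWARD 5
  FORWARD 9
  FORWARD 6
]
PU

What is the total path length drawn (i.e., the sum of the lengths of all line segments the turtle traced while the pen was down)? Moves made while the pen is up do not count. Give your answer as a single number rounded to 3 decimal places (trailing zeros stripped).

Executing turtle program step by step:
Start: pos=(4,8), heading=270, pen down
RT 90: heading 270 -> 180
REPEAT 3 [
  -- iteration 1/3 --
  LT 61: heading 180 -> 241
  FD 5: (4,8) -> (1.576,3.627) [heading=241, draw]
  FD 9: (1.576,3.627) -> (-2.787,-4.245) [heading=241, draw]
  FD 6: (-2.787,-4.245) -> (-5.696,-9.492) [heading=241, draw]
  -- iteration 2/3 --
  LT 61: heading 241 -> 302
  FD 5: (-5.696,-9.492) -> (-3.047,-13.733) [heading=302, draw]
  FD 9: (-3.047,-13.733) -> (1.723,-21.365) [heading=302, draw]
  FD 6: (1.723,-21.365) -> (4.902,-26.453) [heading=302, draw]
  -- iteration 3/3 --
  LT 61: heading 302 -> 3
  FD 5: (4.902,-26.453) -> (9.895,-26.192) [heading=3, draw]
  FD 9: (9.895,-26.192) -> (18.883,-25.721) [heading=3, draw]
  FD 6: (18.883,-25.721) -> (24.875,-25.407) [heading=3, draw]
]
PU: pen up
Final: pos=(24.875,-25.407), heading=3, 9 segment(s) drawn

Segment lengths:
  seg 1: (4,8) -> (1.576,3.627), length = 5
  seg 2: (1.576,3.627) -> (-2.787,-4.245), length = 9
  seg 3: (-2.787,-4.245) -> (-5.696,-9.492), length = 6
  seg 4: (-5.696,-9.492) -> (-3.047,-13.733), length = 5
  seg 5: (-3.047,-13.733) -> (1.723,-21.365), length = 9
  seg 6: (1.723,-21.365) -> (4.902,-26.453), length = 6
  seg 7: (4.902,-26.453) -> (9.895,-26.192), length = 5
  seg 8: (9.895,-26.192) -> (18.883,-25.721), length = 9
  seg 9: (18.883,-25.721) -> (24.875,-25.407), length = 6
Total = 60

Answer: 60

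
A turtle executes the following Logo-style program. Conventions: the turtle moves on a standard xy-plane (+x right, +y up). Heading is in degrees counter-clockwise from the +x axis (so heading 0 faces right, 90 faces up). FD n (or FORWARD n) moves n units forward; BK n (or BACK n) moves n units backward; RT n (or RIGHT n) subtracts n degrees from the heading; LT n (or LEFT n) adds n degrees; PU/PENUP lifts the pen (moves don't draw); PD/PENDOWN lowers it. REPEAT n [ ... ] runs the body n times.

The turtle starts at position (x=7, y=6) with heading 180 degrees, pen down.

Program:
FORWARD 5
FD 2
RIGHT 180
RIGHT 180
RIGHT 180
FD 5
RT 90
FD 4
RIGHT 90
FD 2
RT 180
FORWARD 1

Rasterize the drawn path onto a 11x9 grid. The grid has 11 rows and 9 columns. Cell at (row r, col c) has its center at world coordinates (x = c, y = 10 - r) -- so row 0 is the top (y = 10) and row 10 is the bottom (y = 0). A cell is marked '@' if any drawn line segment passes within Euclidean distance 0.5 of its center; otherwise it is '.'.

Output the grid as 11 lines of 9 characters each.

Answer: .........
.........
.........
.........
@@@@@@@@.
.....@...
.....@...
.....@...
...@@@...
.........
.........

Derivation:
Segment 0: (7,6) -> (2,6)
Segment 1: (2,6) -> (0,6)
Segment 2: (0,6) -> (5,6)
Segment 3: (5,6) -> (5,2)
Segment 4: (5,2) -> (3,2)
Segment 5: (3,2) -> (4,2)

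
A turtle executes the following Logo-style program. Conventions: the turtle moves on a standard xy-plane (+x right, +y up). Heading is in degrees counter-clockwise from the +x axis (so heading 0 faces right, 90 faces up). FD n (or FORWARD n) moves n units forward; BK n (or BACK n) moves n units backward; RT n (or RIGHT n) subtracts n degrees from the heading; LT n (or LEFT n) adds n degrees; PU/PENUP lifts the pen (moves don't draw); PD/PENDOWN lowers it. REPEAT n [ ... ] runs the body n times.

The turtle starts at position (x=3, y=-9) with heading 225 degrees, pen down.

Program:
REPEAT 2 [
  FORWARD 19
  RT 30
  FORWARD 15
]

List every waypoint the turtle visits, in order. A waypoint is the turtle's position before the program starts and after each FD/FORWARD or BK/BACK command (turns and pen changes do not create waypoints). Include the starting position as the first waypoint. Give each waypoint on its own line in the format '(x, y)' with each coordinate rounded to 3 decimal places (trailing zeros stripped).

Answer: (3, -9)
(-10.435, -22.435)
(-24.924, -26.317)
(-43.277, -31.235)
(-57.765, -27.353)

Derivation:
Executing turtle program step by step:
Start: pos=(3,-9), heading=225, pen down
REPEAT 2 [
  -- iteration 1/2 --
  FD 19: (3,-9) -> (-10.435,-22.435) [heading=225, draw]
  RT 30: heading 225 -> 195
  FD 15: (-10.435,-22.435) -> (-24.924,-26.317) [heading=195, draw]
  -- iteration 2/2 --
  FD 19: (-24.924,-26.317) -> (-43.277,-31.235) [heading=195, draw]
  RT 30: heading 195 -> 165
  FD 15: (-43.277,-31.235) -> (-57.765,-27.353) [heading=165, draw]
]
Final: pos=(-57.765,-27.353), heading=165, 4 segment(s) drawn
Waypoints (5 total):
(3, -9)
(-10.435, -22.435)
(-24.924, -26.317)
(-43.277, -31.235)
(-57.765, -27.353)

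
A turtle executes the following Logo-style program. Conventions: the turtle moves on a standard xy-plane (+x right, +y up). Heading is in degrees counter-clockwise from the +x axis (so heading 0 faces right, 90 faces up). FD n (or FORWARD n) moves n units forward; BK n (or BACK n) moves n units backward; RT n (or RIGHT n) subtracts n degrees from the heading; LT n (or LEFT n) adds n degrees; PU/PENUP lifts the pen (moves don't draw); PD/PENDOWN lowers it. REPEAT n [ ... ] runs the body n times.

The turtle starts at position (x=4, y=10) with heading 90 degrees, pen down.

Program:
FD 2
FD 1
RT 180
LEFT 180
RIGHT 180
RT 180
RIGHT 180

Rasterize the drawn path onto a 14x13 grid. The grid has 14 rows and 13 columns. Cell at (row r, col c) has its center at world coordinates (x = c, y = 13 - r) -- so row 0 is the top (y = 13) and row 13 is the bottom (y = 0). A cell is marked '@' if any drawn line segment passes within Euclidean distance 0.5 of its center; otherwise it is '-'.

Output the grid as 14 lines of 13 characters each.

Segment 0: (4,10) -> (4,12)
Segment 1: (4,12) -> (4,13)

Answer: ----@--------
----@--------
----@--------
----@--------
-------------
-------------
-------------
-------------
-------------
-------------
-------------
-------------
-------------
-------------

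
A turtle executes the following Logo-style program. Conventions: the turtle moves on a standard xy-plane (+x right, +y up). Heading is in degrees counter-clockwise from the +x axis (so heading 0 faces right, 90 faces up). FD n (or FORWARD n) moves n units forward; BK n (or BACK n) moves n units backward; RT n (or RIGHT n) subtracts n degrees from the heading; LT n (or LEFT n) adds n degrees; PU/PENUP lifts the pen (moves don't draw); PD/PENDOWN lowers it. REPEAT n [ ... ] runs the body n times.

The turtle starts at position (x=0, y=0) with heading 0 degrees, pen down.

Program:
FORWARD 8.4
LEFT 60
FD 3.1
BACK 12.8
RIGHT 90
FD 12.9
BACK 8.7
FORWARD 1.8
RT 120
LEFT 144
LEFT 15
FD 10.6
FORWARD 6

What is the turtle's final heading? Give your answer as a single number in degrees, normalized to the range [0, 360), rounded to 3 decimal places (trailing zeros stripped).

Executing turtle program step by step:
Start: pos=(0,0), heading=0, pen down
FD 8.4: (0,0) -> (8.4,0) [heading=0, draw]
LT 60: heading 0 -> 60
FD 3.1: (8.4,0) -> (9.95,2.685) [heading=60, draw]
BK 12.8: (9.95,2.685) -> (3.55,-8.4) [heading=60, draw]
RT 90: heading 60 -> 330
FD 12.9: (3.55,-8.4) -> (14.722,-14.85) [heading=330, draw]
BK 8.7: (14.722,-14.85) -> (7.187,-10.5) [heading=330, draw]
FD 1.8: (7.187,-10.5) -> (8.746,-11.4) [heading=330, draw]
RT 120: heading 330 -> 210
LT 144: heading 210 -> 354
LT 15: heading 354 -> 9
FD 10.6: (8.746,-11.4) -> (19.216,-9.742) [heading=9, draw]
FD 6: (19.216,-9.742) -> (25.142,-8.804) [heading=9, draw]
Final: pos=(25.142,-8.804), heading=9, 8 segment(s) drawn

Answer: 9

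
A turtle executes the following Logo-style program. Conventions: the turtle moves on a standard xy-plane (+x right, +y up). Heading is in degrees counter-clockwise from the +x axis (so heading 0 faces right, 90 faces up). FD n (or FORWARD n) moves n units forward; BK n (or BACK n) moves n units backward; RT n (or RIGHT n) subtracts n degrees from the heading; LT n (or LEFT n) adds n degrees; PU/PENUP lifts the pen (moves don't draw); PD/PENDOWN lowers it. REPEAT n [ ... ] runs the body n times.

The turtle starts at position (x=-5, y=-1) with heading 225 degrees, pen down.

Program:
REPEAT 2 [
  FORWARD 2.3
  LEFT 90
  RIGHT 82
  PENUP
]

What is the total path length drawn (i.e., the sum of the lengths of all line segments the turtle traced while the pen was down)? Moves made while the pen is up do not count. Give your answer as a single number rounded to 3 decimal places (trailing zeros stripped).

Executing turtle program step by step:
Start: pos=(-5,-1), heading=225, pen down
REPEAT 2 [
  -- iteration 1/2 --
  FD 2.3: (-5,-1) -> (-6.626,-2.626) [heading=225, draw]
  LT 90: heading 225 -> 315
  RT 82: heading 315 -> 233
  PU: pen up
  -- iteration 2/2 --
  FD 2.3: (-6.626,-2.626) -> (-8.011,-4.463) [heading=233, move]
  LT 90: heading 233 -> 323
  RT 82: heading 323 -> 241
  PU: pen up
]
Final: pos=(-8.011,-4.463), heading=241, 1 segment(s) drawn

Segment lengths:
  seg 1: (-5,-1) -> (-6.626,-2.626), length = 2.3
Total = 2.3

Answer: 2.3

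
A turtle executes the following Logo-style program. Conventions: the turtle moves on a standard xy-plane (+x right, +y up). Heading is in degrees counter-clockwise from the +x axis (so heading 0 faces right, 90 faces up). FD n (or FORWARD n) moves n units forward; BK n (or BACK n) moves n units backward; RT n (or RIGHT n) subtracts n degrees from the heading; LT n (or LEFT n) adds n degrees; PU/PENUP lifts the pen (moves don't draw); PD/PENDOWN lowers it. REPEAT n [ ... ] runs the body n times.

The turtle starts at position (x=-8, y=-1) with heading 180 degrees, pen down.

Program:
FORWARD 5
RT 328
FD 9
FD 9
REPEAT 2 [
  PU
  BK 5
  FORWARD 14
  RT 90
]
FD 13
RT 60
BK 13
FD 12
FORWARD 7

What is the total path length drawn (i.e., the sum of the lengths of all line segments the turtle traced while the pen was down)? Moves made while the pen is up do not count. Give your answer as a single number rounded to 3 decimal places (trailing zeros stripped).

Executing turtle program step by step:
Start: pos=(-8,-1), heading=180, pen down
FD 5: (-8,-1) -> (-13,-1) [heading=180, draw]
RT 328: heading 180 -> 212
FD 9: (-13,-1) -> (-20.632,-5.769) [heading=212, draw]
FD 9: (-20.632,-5.769) -> (-28.265,-10.539) [heading=212, draw]
REPEAT 2 [
  -- iteration 1/2 --
  PU: pen up
  BK 5: (-28.265,-10.539) -> (-24.025,-7.889) [heading=212, move]
  FD 14: (-24.025,-7.889) -> (-35.897,-15.308) [heading=212, move]
  RT 90: heading 212 -> 122
  -- iteration 2/2 --
  PU: pen up
  BK 5: (-35.897,-15.308) -> (-33.248,-19.548) [heading=122, move]
  FD 14: (-33.248,-19.548) -> (-40.667,-7.675) [heading=122, move]
  RT 90: heading 122 -> 32
]
FD 13: (-40.667,-7.675) -> (-29.642,-0.786) [heading=32, move]
RT 60: heading 32 -> 332
BK 13: (-29.642,-0.786) -> (-41.12,5.317) [heading=332, move]
FD 12: (-41.12,5.317) -> (-30.525,-0.317) [heading=332, move]
FD 7: (-30.525,-0.317) -> (-24.344,-3.603) [heading=332, move]
Final: pos=(-24.344,-3.603), heading=332, 3 segment(s) drawn

Segment lengths:
  seg 1: (-8,-1) -> (-13,-1), length = 5
  seg 2: (-13,-1) -> (-20.632,-5.769), length = 9
  seg 3: (-20.632,-5.769) -> (-28.265,-10.539), length = 9
Total = 23

Answer: 23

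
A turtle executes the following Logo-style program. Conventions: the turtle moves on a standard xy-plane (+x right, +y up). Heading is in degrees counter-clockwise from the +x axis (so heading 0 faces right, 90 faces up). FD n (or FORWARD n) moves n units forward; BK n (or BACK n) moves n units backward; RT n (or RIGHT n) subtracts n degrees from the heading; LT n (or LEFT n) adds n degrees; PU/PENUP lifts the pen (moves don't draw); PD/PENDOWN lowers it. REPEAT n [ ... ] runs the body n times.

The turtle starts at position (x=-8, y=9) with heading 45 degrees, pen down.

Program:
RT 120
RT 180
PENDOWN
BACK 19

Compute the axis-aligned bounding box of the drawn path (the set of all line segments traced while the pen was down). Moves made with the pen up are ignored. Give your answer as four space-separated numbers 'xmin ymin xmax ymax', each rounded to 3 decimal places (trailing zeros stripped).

Answer: -8 -9.353 -3.082 9

Derivation:
Executing turtle program step by step:
Start: pos=(-8,9), heading=45, pen down
RT 120: heading 45 -> 285
RT 180: heading 285 -> 105
PD: pen down
BK 19: (-8,9) -> (-3.082,-9.353) [heading=105, draw]
Final: pos=(-3.082,-9.353), heading=105, 1 segment(s) drawn

Segment endpoints: x in {-8, -3.082}, y in {-9.353, 9}
xmin=-8, ymin=-9.353, xmax=-3.082, ymax=9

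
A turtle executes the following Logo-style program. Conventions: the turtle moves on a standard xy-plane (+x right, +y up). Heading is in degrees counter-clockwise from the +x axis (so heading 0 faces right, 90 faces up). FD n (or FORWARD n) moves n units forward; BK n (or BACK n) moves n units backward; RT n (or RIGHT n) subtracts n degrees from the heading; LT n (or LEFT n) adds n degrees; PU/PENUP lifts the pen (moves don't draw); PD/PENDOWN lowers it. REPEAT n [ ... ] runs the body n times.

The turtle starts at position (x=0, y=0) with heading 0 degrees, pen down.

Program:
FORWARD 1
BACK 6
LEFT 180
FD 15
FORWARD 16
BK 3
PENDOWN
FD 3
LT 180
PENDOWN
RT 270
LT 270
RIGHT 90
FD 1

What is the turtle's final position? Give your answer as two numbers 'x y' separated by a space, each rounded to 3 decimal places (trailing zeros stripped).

Answer: -36 -1

Derivation:
Executing turtle program step by step:
Start: pos=(0,0), heading=0, pen down
FD 1: (0,0) -> (1,0) [heading=0, draw]
BK 6: (1,0) -> (-5,0) [heading=0, draw]
LT 180: heading 0 -> 180
FD 15: (-5,0) -> (-20,0) [heading=180, draw]
FD 16: (-20,0) -> (-36,0) [heading=180, draw]
BK 3: (-36,0) -> (-33,0) [heading=180, draw]
PD: pen down
FD 3: (-33,0) -> (-36,0) [heading=180, draw]
LT 180: heading 180 -> 0
PD: pen down
RT 270: heading 0 -> 90
LT 270: heading 90 -> 0
RT 90: heading 0 -> 270
FD 1: (-36,0) -> (-36,-1) [heading=270, draw]
Final: pos=(-36,-1), heading=270, 7 segment(s) drawn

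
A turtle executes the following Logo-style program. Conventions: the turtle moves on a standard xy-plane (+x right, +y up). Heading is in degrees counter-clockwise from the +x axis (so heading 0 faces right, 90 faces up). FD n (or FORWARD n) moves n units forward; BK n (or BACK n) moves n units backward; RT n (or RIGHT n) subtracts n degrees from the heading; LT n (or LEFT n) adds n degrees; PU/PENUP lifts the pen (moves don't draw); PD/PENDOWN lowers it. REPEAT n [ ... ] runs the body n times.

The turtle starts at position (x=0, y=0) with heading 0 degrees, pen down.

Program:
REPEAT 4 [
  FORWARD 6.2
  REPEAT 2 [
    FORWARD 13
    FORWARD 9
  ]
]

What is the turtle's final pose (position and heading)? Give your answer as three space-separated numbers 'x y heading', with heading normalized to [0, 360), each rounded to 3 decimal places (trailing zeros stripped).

Executing turtle program step by step:
Start: pos=(0,0), heading=0, pen down
REPEAT 4 [
  -- iteration 1/4 --
  FD 6.2: (0,0) -> (6.2,0) [heading=0, draw]
  REPEAT 2 [
    -- iteration 1/2 --
    FD 13: (6.2,0) -> (19.2,0) [heading=0, draw]
    FD 9: (19.2,0) -> (28.2,0) [heading=0, draw]
    -- iteration 2/2 --
    FD 13: (28.2,0) -> (41.2,0) [heading=0, draw]
    FD 9: (41.2,0) -> (50.2,0) [heading=0, draw]
  ]
  -- iteration 2/4 --
  FD 6.2: (50.2,0) -> (56.4,0) [heading=0, draw]
  REPEAT 2 [
    -- iteration 1/2 --
    FD 13: (56.4,0) -> (69.4,0) [heading=0, draw]
    FD 9: (69.4,0) -> (78.4,0) [heading=0, draw]
    -- iteration 2/2 --
    FD 13: (78.4,0) -> (91.4,0) [heading=0, draw]
    FD 9: (91.4,0) -> (100.4,0) [heading=0, draw]
  ]
  -- iteration 3/4 --
  FD 6.2: (100.4,0) -> (106.6,0) [heading=0, draw]
  REPEAT 2 [
    -- iteration 1/2 --
    FD 13: (106.6,0) -> (119.6,0) [heading=0, draw]
    FD 9: (119.6,0) -> (128.6,0) [heading=0, draw]
    -- iteration 2/2 --
    FD 13: (128.6,0) -> (141.6,0) [heading=0, draw]
    FD 9: (141.6,0) -> (150.6,0) [heading=0, draw]
  ]
  -- iteration 4/4 --
  FD 6.2: (150.6,0) -> (156.8,0) [heading=0, draw]
  REPEAT 2 [
    -- iteration 1/2 --
    FD 13: (156.8,0) -> (169.8,0) [heading=0, draw]
    FD 9: (169.8,0) -> (178.8,0) [heading=0, draw]
    -- iteration 2/2 --
    FD 13: (178.8,0) -> (191.8,0) [heading=0, draw]
    FD 9: (191.8,0) -> (200.8,0) [heading=0, draw]
  ]
]
Final: pos=(200.8,0), heading=0, 20 segment(s) drawn

Answer: 200.8 0 0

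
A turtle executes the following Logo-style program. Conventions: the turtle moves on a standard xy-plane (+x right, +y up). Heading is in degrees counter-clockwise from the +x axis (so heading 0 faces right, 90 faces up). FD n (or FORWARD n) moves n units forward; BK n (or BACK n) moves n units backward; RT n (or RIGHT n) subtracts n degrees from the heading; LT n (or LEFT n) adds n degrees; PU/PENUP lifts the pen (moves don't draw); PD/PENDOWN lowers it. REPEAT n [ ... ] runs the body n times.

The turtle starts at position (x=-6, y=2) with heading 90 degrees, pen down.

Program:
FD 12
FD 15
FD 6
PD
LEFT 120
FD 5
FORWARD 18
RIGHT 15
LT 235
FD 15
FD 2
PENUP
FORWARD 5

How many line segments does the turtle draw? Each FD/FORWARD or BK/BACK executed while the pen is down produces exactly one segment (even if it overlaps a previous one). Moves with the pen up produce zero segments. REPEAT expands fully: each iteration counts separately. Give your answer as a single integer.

Executing turtle program step by step:
Start: pos=(-6,2), heading=90, pen down
FD 12: (-6,2) -> (-6,14) [heading=90, draw]
FD 15: (-6,14) -> (-6,29) [heading=90, draw]
FD 6: (-6,29) -> (-6,35) [heading=90, draw]
PD: pen down
LT 120: heading 90 -> 210
FD 5: (-6,35) -> (-10.33,32.5) [heading=210, draw]
FD 18: (-10.33,32.5) -> (-25.919,23.5) [heading=210, draw]
RT 15: heading 210 -> 195
LT 235: heading 195 -> 70
FD 15: (-25.919,23.5) -> (-20.788,37.595) [heading=70, draw]
FD 2: (-20.788,37.595) -> (-20.104,39.475) [heading=70, draw]
PU: pen up
FD 5: (-20.104,39.475) -> (-18.394,44.173) [heading=70, move]
Final: pos=(-18.394,44.173), heading=70, 7 segment(s) drawn
Segments drawn: 7

Answer: 7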